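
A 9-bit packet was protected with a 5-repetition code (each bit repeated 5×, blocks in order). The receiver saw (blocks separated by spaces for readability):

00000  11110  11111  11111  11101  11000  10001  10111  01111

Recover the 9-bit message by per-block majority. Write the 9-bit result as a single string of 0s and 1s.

Block 1 (00000): 0 ones → 0
Block 2 (11110): 4 ones → 1
Block 3 (11111): 5 ones → 1
Block 4 (11111): 5 ones → 1
Block 5 (11101): 4 ones → 1
Block 6 (11000): 2 ones → 0
Block 7 (10001): 2 ones → 0
Block 8 (10111): 4 ones → 1
Block 9 (01111): 4 ones → 1

011110011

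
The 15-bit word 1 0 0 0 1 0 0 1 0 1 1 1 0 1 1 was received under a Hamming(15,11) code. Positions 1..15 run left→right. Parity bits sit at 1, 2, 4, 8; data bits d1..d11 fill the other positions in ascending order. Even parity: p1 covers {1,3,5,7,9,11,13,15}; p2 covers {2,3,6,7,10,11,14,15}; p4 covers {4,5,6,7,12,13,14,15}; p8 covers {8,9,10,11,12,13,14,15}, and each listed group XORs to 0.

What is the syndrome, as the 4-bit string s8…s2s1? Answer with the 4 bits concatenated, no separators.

0000

s1 (pos 1,3,5,7,9,11,13,15): 1⊕0⊕1⊕0⊕0⊕1⊕0⊕1 = 0
s2 (pos 2,3,6,7,10,11,14,15): 0⊕0⊕0⊕0⊕1⊕1⊕1⊕1 = 0
s4 (pos 4,5,6,7,12,13,14,15): 0⊕1⊕0⊕0⊕1⊕0⊕1⊕1 = 0
s8 (pos 8,9,10,11,12,13,14,15): 1⊕0⊕1⊕1⊕1⊕0⊕1⊕1 = 0
Syndrome s8…s1 = 0000 → no error.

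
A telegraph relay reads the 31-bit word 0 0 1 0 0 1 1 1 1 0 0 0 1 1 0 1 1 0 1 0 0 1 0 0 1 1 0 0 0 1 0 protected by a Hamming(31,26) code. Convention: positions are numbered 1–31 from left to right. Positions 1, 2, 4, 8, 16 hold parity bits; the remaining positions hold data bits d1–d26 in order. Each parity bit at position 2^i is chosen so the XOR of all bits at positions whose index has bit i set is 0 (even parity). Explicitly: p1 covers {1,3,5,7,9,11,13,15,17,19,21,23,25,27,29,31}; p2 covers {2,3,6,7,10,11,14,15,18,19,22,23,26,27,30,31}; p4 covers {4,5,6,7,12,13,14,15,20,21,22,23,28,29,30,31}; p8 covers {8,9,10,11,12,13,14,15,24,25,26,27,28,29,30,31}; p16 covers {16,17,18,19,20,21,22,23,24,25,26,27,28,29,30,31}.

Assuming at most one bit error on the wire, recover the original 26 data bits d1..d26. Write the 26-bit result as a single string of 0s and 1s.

10111000110101001000100010

s1 (pos 1,3,5,7,9,11,13,15,17,19,21,23,25,27,29,31): 0⊕1⊕0⊕1⊕1⊕0⊕1⊕0⊕1⊕1⊕0⊕0⊕1⊕0⊕0⊕0 = 1
s2 (pos 2,3,6,7,10,11,14,15,18,19,22,23,26,27,30,31): 0⊕1⊕1⊕1⊕0⊕0⊕1⊕0⊕0⊕1⊕1⊕0⊕1⊕0⊕1⊕0 = 0
s4 (pos 4,5,6,7,12,13,14,15,20,21,22,23,28,29,30,31): 0⊕0⊕1⊕1⊕0⊕1⊕1⊕0⊕0⊕0⊕1⊕0⊕0⊕0⊕1⊕0 = 0
s8 (pos 8,9,10,11,12,13,14,15,24,25,26,27,28,29,30,31): 1⊕1⊕0⊕0⊕0⊕1⊕1⊕0⊕0⊕1⊕1⊕0⊕0⊕0⊕1⊕0 = 1
s16 (pos 16,17,18,19,20,21,22,23,24,25,26,27,28,29,30,31): 1⊕1⊕0⊕1⊕0⊕0⊕1⊕0⊕0⊕1⊕1⊕0⊕0⊕0⊕1⊕0 = 1
Syndrome s16…s1 = 11001 → error at position 25.
Flip position 25: 0010011110001101101001001100010 → 0010011110001101101001000100010
Read data bits from positions 3,5,6,7,9,10,11,12,13,14,15,17,18,19,20,21,22,23,24,25,26,27,28,29,30,31: 10111000110101001000100010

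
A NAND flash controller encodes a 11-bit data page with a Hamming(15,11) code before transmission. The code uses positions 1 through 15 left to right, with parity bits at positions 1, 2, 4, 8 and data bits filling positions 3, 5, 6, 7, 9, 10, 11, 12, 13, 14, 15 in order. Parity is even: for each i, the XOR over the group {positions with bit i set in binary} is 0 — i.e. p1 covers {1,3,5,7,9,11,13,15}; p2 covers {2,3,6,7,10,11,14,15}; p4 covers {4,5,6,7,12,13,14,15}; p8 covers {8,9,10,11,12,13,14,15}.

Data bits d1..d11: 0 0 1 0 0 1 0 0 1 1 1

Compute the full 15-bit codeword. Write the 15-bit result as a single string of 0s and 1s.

000001000100111

Place data at non-parity positions: p1 p2 0 p4 0 1 0 p8 0 1 0 0 1 1 1
p1 (pos 1,3,5,7,9,11,13,15): XOR of data positions = 0⊕0⊕0⊕0⊕0⊕1⊕1 = 0
p2 (pos 2,3,6,7,10,11,14,15): XOR of data positions = 0⊕1⊕0⊕1⊕0⊕1⊕1 = 0
p4 (pos 4,5,6,7,12,13,14,15): XOR of data positions = 0⊕1⊕0⊕0⊕1⊕1⊕1 = 0
p8 (pos 8,9,10,11,12,13,14,15): XOR of data positions = 0⊕1⊕0⊕0⊕1⊕1⊕1 = 0
Codeword: 000001000100111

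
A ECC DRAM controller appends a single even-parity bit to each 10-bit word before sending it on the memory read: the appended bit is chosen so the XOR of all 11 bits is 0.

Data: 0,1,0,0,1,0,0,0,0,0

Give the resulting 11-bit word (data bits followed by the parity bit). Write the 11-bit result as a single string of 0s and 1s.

XOR of the 10 data bits: 0⊕1⊕0⊕0⊕1⊕0⊕0⊕0⊕0⊕0 = 0
Parity bit = 0 (so all 11 bits XOR to 0).

01001000000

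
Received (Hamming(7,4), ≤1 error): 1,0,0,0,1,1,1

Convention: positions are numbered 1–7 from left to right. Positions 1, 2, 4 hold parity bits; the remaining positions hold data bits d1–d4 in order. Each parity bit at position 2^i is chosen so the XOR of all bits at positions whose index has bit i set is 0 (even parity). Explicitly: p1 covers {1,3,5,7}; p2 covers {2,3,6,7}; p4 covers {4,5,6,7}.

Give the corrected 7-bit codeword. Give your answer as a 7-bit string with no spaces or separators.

1000011

s1 (pos 1,3,5,7): 1⊕0⊕1⊕1 = 1
s2 (pos 2,3,6,7): 0⊕0⊕1⊕1 = 0
s4 (pos 4,5,6,7): 0⊕1⊕1⊕1 = 1
Syndrome s4…s1 = 101 → error at position 5.
Flip position 5: 1000111 → 1000011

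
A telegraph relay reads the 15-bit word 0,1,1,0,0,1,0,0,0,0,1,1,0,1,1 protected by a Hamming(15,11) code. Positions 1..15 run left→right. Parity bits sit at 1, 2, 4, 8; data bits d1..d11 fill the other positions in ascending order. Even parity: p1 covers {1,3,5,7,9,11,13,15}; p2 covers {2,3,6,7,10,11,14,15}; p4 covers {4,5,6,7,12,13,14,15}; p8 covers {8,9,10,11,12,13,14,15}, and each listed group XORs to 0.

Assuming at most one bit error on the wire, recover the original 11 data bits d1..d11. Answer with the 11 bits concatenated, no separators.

10100011011

s1 (pos 1,3,5,7,9,11,13,15): 0⊕1⊕0⊕0⊕0⊕1⊕0⊕1 = 1
s2 (pos 2,3,6,7,10,11,14,15): 1⊕1⊕1⊕0⊕0⊕1⊕1⊕1 = 0
s4 (pos 4,5,6,7,12,13,14,15): 0⊕0⊕1⊕0⊕1⊕0⊕1⊕1 = 0
s8 (pos 8,9,10,11,12,13,14,15): 0⊕0⊕0⊕1⊕1⊕0⊕1⊕1 = 0
Syndrome s8…s1 = 0001 → error at position 1.
Flip position 1: 011001000011011 → 111001000011011
Read data bits from positions 3,5,6,7,9,10,11,12,13,14,15: 10100011011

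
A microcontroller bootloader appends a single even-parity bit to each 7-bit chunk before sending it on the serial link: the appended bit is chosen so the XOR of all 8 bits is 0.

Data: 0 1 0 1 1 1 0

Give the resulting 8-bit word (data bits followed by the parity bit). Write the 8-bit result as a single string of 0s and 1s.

01011100

XOR of the 7 data bits: 0⊕1⊕0⊕1⊕1⊕1⊕0 = 0
Parity bit = 0 (so all 8 bits XOR to 0).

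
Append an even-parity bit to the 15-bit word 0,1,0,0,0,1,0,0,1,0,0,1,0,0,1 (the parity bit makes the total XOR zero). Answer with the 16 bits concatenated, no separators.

0100010010010011

XOR of the 15 data bits: 0⊕1⊕0⊕0⊕0⊕1⊕0⊕0⊕1⊕0⊕0⊕1⊕0⊕0⊕1 = 1
Parity bit = 1 (so all 16 bits XOR to 0).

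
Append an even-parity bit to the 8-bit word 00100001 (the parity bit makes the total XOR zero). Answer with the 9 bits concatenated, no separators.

001000010

XOR of the 8 data bits: 0⊕0⊕1⊕0⊕0⊕0⊕0⊕1 = 0
Parity bit = 0 (so all 9 bits XOR to 0).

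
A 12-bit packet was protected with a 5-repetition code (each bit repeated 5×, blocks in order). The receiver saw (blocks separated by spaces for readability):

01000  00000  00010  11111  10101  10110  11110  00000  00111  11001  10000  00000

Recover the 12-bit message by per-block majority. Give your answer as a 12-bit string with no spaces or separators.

000111101100

Block 1 (01000): 1 one → 0
Block 2 (00000): 0 ones → 0
Block 3 (00010): 1 one → 0
Block 4 (11111): 5 ones → 1
Block 5 (10101): 3 ones → 1
Block 6 (10110): 3 ones → 1
Block 7 (11110): 4 ones → 1
Block 8 (00000): 0 ones → 0
Block 9 (00111): 3 ones → 1
Block 10 (11001): 3 ones → 1
Block 11 (10000): 1 one → 0
Block 12 (00000): 0 ones → 0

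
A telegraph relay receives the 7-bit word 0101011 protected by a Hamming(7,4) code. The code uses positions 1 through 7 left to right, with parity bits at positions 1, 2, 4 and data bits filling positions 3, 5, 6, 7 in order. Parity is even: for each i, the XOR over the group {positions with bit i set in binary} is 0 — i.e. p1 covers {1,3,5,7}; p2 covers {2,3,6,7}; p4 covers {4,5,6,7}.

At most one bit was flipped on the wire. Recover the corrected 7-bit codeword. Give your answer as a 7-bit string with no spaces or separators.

s1 (pos 1,3,5,7): 0⊕0⊕0⊕1 = 1
s2 (pos 2,3,6,7): 1⊕0⊕1⊕1 = 1
s4 (pos 4,5,6,7): 1⊕0⊕1⊕1 = 1
Syndrome s4…s1 = 111 → error at position 7.
Flip position 7: 0101011 → 0101010

0101010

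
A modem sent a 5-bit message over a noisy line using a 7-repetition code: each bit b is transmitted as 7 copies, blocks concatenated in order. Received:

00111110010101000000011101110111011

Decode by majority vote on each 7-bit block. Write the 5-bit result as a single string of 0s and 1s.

Block 1 (0011111): 5 ones → 1
Block 2 (0010101): 3 ones → 0
Block 3 (0000000): 0 ones → 0
Block 4 (1110111): 6 ones → 1
Block 5 (0111011): 5 ones → 1

10011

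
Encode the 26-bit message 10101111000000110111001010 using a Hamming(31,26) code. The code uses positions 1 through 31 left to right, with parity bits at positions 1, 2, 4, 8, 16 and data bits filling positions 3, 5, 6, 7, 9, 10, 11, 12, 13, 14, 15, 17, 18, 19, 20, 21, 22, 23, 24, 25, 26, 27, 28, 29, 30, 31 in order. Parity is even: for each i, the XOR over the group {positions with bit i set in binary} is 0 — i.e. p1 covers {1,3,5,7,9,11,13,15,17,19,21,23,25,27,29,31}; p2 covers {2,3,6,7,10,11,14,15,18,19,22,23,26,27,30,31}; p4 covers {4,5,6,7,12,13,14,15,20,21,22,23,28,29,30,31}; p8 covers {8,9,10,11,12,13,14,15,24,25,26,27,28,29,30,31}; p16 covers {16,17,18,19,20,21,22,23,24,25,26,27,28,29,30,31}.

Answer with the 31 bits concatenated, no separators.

0011010011110001000110111001010

Place data at non-parity positions: p1 p2 1 p4 0 1 0 p8 1 1 1 1 0 0 0 p16 0 0 0 1 1 0 1 1 1 0 0 1 0 1 0
p1 (pos 1,3,5,7,9,11,13,15,17,19,21,23,25,27,29,31): XOR of data positions = 1⊕0⊕0⊕1⊕1⊕0⊕0⊕0⊕0⊕1⊕1⊕1⊕0⊕0⊕0 = 0
p2 (pos 2,3,6,7,10,11,14,15,18,19,22,23,26,27,30,31): XOR of data positions = 1⊕1⊕0⊕1⊕1⊕0⊕0⊕0⊕0⊕0⊕1⊕0⊕0⊕1⊕0 = 0
p4 (pos 4,5,6,7,12,13,14,15,20,21,22,23,28,29,30,31): XOR of data positions = 0⊕1⊕0⊕1⊕0⊕0⊕0⊕1⊕1⊕0⊕1⊕1⊕0⊕1⊕0 = 1
p8 (pos 8,9,10,11,12,13,14,15,24,25,26,27,28,29,30,31): XOR of data positions = 1⊕1⊕1⊕1⊕0⊕0⊕0⊕1⊕1⊕0⊕0⊕1⊕0⊕1⊕0 = 0
p16 (pos 16,17,18,19,20,21,22,23,24,25,26,27,28,29,30,31): XOR of data positions = 0⊕0⊕0⊕1⊕1⊕0⊕1⊕1⊕1⊕0⊕0⊕1⊕0⊕1⊕0 = 1
Codeword: 0011010011110001000110111001010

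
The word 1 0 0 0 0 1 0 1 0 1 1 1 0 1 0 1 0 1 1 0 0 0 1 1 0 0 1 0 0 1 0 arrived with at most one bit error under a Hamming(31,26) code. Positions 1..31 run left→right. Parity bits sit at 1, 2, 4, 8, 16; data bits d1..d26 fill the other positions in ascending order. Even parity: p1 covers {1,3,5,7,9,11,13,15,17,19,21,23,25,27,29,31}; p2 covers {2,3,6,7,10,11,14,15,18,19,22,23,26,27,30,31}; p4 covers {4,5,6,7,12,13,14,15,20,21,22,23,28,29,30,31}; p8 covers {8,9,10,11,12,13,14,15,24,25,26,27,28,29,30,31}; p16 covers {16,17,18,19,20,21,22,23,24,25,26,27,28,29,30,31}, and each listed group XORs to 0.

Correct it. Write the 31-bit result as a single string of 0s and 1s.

s1 (pos 1,3,5,7,9,11,13,15,17,19,21,23,25,27,29,31): 1⊕0⊕0⊕0⊕0⊕1⊕0⊕0⊕0⊕1⊕0⊕1⊕0⊕1⊕0⊕0 = 1
s2 (pos 2,3,6,7,10,11,14,15,18,19,22,23,26,27,30,31): 0⊕0⊕1⊕0⊕1⊕1⊕1⊕0⊕1⊕1⊕0⊕1⊕0⊕1⊕1⊕0 = 1
s4 (pos 4,5,6,7,12,13,14,15,20,21,22,23,28,29,30,31): 0⊕0⊕1⊕0⊕1⊕0⊕1⊕0⊕0⊕0⊕0⊕1⊕0⊕0⊕1⊕0 = 1
s8 (pos 8,9,10,11,12,13,14,15,24,25,26,27,28,29,30,31): 1⊕0⊕1⊕1⊕1⊕0⊕1⊕0⊕1⊕0⊕0⊕1⊕0⊕0⊕1⊕0 = 0
s16 (pos 16,17,18,19,20,21,22,23,24,25,26,27,28,29,30,31): 1⊕0⊕1⊕1⊕0⊕0⊕0⊕1⊕1⊕0⊕0⊕1⊕0⊕0⊕1⊕0 = 1
Syndrome s16…s1 = 10111 → error at position 23.
Flip position 23: 1000010101110101011000110010010 → 1000010101110101011000010010010

1000010101110101011000010010010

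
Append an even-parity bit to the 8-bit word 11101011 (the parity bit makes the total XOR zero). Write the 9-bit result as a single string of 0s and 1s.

111010110

XOR of the 8 data bits: 1⊕1⊕1⊕0⊕1⊕0⊕1⊕1 = 0
Parity bit = 0 (so all 9 bits XOR to 0).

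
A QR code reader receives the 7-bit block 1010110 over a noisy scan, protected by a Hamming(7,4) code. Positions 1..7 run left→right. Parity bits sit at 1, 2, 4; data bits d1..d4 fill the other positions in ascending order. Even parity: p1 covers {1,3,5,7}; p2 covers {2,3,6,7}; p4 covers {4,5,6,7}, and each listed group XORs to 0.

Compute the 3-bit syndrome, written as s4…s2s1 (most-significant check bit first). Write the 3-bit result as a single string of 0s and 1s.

001

s1 (pos 1,3,5,7): 1⊕1⊕1⊕0 = 1
s2 (pos 2,3,6,7): 0⊕1⊕1⊕0 = 0
s4 (pos 4,5,6,7): 0⊕1⊕1⊕0 = 0
Syndrome s4…s1 = 001 → error at position 1.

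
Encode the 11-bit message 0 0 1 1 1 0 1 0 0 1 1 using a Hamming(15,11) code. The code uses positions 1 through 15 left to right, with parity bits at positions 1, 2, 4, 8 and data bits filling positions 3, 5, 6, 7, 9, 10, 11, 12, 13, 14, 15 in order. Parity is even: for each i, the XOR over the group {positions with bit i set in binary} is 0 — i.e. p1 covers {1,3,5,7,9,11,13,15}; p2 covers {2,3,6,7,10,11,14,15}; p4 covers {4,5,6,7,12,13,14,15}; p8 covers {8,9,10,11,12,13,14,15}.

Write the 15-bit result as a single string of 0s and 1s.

010001101010011

Place data at non-parity positions: p1 p2 0 p4 0 1 1 p8 1 0 1 0 0 1 1
p1 (pos 1,3,5,7,9,11,13,15): XOR of data positions = 0⊕0⊕1⊕1⊕1⊕0⊕1 = 0
p2 (pos 2,3,6,7,10,11,14,15): XOR of data positions = 0⊕1⊕1⊕0⊕1⊕1⊕1 = 1
p4 (pos 4,5,6,7,12,13,14,15): XOR of data positions = 0⊕1⊕1⊕0⊕0⊕1⊕1 = 0
p8 (pos 8,9,10,11,12,13,14,15): XOR of data positions = 1⊕0⊕1⊕0⊕0⊕1⊕1 = 0
Codeword: 010001101010011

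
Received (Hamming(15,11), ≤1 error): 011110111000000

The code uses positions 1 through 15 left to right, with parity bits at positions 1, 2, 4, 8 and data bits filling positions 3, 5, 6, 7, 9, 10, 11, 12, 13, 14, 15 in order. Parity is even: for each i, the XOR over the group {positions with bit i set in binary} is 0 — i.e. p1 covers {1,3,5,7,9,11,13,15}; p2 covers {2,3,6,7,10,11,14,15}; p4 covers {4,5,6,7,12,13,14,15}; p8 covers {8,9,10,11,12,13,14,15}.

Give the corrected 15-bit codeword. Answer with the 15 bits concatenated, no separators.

011111111000000

s1 (pos 1,3,5,7,9,11,13,15): 0⊕1⊕1⊕1⊕1⊕0⊕0⊕0 = 0
s2 (pos 2,3,6,7,10,11,14,15): 1⊕1⊕0⊕1⊕0⊕0⊕0⊕0 = 1
s4 (pos 4,5,6,7,12,13,14,15): 1⊕1⊕0⊕1⊕0⊕0⊕0⊕0 = 1
s8 (pos 8,9,10,11,12,13,14,15): 1⊕1⊕0⊕0⊕0⊕0⊕0⊕0 = 0
Syndrome s8…s1 = 0110 → error at position 6.
Flip position 6: 011110111000000 → 011111111000000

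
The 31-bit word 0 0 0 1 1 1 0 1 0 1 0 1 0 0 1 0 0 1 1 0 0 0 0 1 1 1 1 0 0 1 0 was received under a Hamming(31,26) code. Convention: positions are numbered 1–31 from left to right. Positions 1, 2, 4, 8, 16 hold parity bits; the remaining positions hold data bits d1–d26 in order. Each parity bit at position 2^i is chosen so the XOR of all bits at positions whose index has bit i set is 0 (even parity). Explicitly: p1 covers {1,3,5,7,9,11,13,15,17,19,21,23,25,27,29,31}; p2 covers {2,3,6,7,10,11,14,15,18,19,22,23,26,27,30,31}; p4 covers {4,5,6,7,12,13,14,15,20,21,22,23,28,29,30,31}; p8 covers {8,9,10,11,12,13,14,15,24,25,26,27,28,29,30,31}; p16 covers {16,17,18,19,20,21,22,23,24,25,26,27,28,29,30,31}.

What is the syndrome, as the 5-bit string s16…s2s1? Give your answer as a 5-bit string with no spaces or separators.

11001

s1 (pos 1,3,5,7,9,11,13,15,17,19,21,23,25,27,29,31): 0⊕0⊕1⊕0⊕0⊕0⊕0⊕1⊕0⊕1⊕0⊕0⊕1⊕1⊕0⊕0 = 1
s2 (pos 2,3,6,7,10,11,14,15,18,19,22,23,26,27,30,31): 0⊕0⊕1⊕0⊕1⊕0⊕0⊕1⊕1⊕1⊕0⊕0⊕1⊕1⊕1⊕0 = 0
s4 (pos 4,5,6,7,12,13,14,15,20,21,22,23,28,29,30,31): 1⊕1⊕1⊕0⊕1⊕0⊕0⊕1⊕0⊕0⊕0⊕0⊕0⊕0⊕1⊕0 = 0
s8 (pos 8,9,10,11,12,13,14,15,24,25,26,27,28,29,30,31): 1⊕0⊕1⊕0⊕1⊕0⊕0⊕1⊕1⊕1⊕1⊕1⊕0⊕0⊕1⊕0 = 1
s16 (pos 16,17,18,19,20,21,22,23,24,25,26,27,28,29,30,31): 0⊕0⊕1⊕1⊕0⊕0⊕0⊕0⊕1⊕1⊕1⊕1⊕0⊕0⊕1⊕0 = 1
Syndrome s16…s1 = 11001 → error at position 25.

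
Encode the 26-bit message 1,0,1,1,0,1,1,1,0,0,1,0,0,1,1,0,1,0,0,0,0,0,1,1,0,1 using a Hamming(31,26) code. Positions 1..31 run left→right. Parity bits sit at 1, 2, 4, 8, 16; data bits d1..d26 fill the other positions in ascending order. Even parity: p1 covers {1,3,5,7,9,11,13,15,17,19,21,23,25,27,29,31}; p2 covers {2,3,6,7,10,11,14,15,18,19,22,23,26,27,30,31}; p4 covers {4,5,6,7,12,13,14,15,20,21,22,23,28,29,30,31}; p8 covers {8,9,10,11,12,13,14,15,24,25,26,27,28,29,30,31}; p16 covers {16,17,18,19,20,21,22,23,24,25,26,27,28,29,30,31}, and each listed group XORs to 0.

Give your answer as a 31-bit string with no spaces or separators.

Place data at non-parity positions: p1 p2 1 p4 0 1 1 p8 0 1 1 1 0 0 1 p16 0 0 1 1 0 1 0 0 0 0 0 1 1 0 1
p1 (pos 1,3,5,7,9,11,13,15,17,19,21,23,25,27,29,31): XOR of data positions = 1⊕0⊕1⊕0⊕1⊕0⊕1⊕0⊕1⊕0⊕0⊕0⊕0⊕1⊕1 = 1
p2 (pos 2,3,6,7,10,11,14,15,18,19,22,23,26,27,30,31): XOR of data positions = 1⊕1⊕1⊕1⊕1⊕0⊕1⊕0⊕1⊕1⊕0⊕0⊕0⊕0⊕1 = 1
p4 (pos 4,5,6,7,12,13,14,15,20,21,22,23,28,29,30,31): XOR of data positions = 0⊕1⊕1⊕1⊕0⊕0⊕1⊕1⊕0⊕1⊕0⊕1⊕1⊕0⊕1 = 1
p8 (pos 8,9,10,11,12,13,14,15,24,25,26,27,28,29,30,31): XOR of data positions = 0⊕1⊕1⊕1⊕0⊕0⊕1⊕0⊕0⊕0⊕0⊕1⊕1⊕0⊕1 = 1
p16 (pos 16,17,18,19,20,21,22,23,24,25,26,27,28,29,30,31): XOR of data positions = 0⊕0⊕1⊕1⊕0⊕1⊕0⊕0⊕0⊕0⊕0⊕1⊕1⊕0⊕1 = 0
Codeword: 1111011101110010001101000001101

1111011101110010001101000001101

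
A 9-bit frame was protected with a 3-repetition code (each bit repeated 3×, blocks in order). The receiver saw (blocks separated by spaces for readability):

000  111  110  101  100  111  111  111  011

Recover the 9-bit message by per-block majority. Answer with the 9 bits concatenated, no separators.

011101111

Block 1 (000): 0 ones → 0
Block 2 (111): 3 ones → 1
Block 3 (110): 2 ones → 1
Block 4 (101): 2 ones → 1
Block 5 (100): 1 one → 0
Block 6 (111): 3 ones → 1
Block 7 (111): 3 ones → 1
Block 8 (111): 3 ones → 1
Block 9 (011): 2 ones → 1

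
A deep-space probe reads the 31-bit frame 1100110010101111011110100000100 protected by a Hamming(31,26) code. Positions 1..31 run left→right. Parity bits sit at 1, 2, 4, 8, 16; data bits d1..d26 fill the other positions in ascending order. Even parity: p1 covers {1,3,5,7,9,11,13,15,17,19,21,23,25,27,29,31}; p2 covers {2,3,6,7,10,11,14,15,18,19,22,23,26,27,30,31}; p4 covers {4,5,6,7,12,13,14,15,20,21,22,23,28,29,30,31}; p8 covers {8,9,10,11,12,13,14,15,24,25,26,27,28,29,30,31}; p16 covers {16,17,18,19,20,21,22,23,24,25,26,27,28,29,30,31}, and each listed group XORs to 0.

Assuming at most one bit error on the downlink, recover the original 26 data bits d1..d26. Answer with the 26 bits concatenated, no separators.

s1 (pos 1,3,5,7,9,11,13,15,17,19,21,23,25,27,29,31): 1⊕0⊕1⊕0⊕1⊕1⊕1⊕1⊕0⊕1⊕1⊕1⊕0⊕0⊕1⊕0 = 0
s2 (pos 2,3,6,7,10,11,14,15,18,19,22,23,26,27,30,31): 1⊕0⊕1⊕0⊕0⊕1⊕1⊕1⊕1⊕1⊕0⊕1⊕0⊕0⊕0⊕0 = 0
s4 (pos 4,5,6,7,12,13,14,15,20,21,22,23,28,29,30,31): 0⊕1⊕1⊕0⊕0⊕1⊕1⊕1⊕1⊕1⊕0⊕1⊕0⊕1⊕0⊕0 = 1
s8 (pos 8,9,10,11,12,13,14,15,24,25,26,27,28,29,30,31): 0⊕1⊕0⊕1⊕0⊕1⊕1⊕1⊕0⊕0⊕0⊕0⊕0⊕1⊕0⊕0 = 0
s16 (pos 16,17,18,19,20,21,22,23,24,25,26,27,28,29,30,31): 1⊕0⊕1⊕1⊕1⊕1⊕0⊕1⊕0⊕0⊕0⊕0⊕0⊕1⊕0⊕0 = 1
Syndrome s16…s1 = 10100 → error at position 20.
Flip position 20: 1100110010101111011110100000100 → 1100110010101111011010100000100
Read data bits from positions 3,5,6,7,9,10,11,12,13,14,15,17,18,19,20,21,22,23,24,25,26,27,28,29,30,31: 01101010111011010100000100

01101010111011010100000100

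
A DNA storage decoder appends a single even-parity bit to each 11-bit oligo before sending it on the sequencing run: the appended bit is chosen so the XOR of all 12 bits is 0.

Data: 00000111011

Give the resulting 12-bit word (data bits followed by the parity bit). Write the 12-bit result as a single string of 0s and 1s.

000001110111

XOR of the 11 data bits: 0⊕0⊕0⊕0⊕0⊕1⊕1⊕1⊕0⊕1⊕1 = 1
Parity bit = 1 (so all 12 bits XOR to 0).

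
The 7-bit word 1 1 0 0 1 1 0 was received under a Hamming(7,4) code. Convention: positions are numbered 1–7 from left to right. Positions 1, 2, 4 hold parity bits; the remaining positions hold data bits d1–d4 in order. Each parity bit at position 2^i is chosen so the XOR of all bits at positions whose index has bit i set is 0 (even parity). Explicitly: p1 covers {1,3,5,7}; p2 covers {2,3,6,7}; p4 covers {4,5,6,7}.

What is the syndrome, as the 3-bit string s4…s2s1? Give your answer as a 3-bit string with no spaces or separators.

000

s1 (pos 1,3,5,7): 1⊕0⊕1⊕0 = 0
s2 (pos 2,3,6,7): 1⊕0⊕1⊕0 = 0
s4 (pos 4,5,6,7): 0⊕1⊕1⊕0 = 0
Syndrome s4…s1 = 000 → no error.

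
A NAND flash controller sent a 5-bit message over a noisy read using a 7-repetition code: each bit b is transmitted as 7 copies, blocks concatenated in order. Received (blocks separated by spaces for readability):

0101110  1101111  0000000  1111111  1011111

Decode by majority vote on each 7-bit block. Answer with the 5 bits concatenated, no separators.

11011

Block 1 (0101110): 4 ones → 1
Block 2 (1101111): 6 ones → 1
Block 3 (0000000): 0 ones → 0
Block 4 (1111111): 7 ones → 1
Block 5 (1011111): 6 ones → 1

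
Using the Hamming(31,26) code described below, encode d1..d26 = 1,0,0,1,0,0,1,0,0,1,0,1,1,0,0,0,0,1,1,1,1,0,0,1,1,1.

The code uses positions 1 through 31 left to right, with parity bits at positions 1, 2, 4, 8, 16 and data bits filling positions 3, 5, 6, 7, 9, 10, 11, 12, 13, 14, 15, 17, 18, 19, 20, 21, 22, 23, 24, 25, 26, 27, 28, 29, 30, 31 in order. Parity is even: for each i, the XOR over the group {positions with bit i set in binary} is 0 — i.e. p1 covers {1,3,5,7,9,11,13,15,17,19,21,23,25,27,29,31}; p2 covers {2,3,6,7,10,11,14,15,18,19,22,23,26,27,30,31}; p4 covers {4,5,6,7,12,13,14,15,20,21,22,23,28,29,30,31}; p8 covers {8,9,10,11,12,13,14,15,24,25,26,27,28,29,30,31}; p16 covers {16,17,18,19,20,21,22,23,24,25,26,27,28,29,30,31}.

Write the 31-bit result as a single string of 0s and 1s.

0110001000100101110000111100111

Place data at non-parity positions: p1 p2 1 p4 0 0 1 p8 0 0 1 0 0 1 0 p16 1 1 0 0 0 0 1 1 1 1 0 0 1 1 1
p1 (pos 1,3,5,7,9,11,13,15,17,19,21,23,25,27,29,31): XOR of data positions = 1⊕0⊕1⊕0⊕1⊕0⊕0⊕1⊕0⊕0⊕1⊕1⊕0⊕1⊕1 = 0
p2 (pos 2,3,6,7,10,11,14,15,18,19,22,23,26,27,30,31): XOR of data positions = 1⊕0⊕1⊕0⊕1⊕1⊕0⊕1⊕0⊕0⊕1⊕1⊕0⊕1⊕1 = 1
p4 (pos 4,5,6,7,12,13,14,15,20,21,22,23,28,29,30,31): XOR of data positions = 0⊕0⊕1⊕0⊕0⊕1⊕0⊕0⊕0⊕0⊕1⊕0⊕1⊕1⊕1 = 0
p8 (pos 8,9,10,11,12,13,14,15,24,25,26,27,28,29,30,31): XOR of data positions = 0⊕0⊕1⊕0⊕0⊕1⊕0⊕1⊕1⊕1⊕0⊕0⊕1⊕1⊕1 = 0
p16 (pos 16,17,18,19,20,21,22,23,24,25,26,27,28,29,30,31): XOR of data positions = 1⊕1⊕0⊕0⊕0⊕0⊕1⊕1⊕1⊕1⊕0⊕0⊕1⊕1⊕1 = 1
Codeword: 0110001000100101110000111100111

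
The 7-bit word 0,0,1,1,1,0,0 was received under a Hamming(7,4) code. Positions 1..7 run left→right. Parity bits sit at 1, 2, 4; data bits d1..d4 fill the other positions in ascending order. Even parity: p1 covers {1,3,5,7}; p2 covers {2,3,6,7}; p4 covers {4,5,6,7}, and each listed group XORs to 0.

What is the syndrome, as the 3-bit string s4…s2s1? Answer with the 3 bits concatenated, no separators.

s1 (pos 1,3,5,7): 0⊕1⊕1⊕0 = 0
s2 (pos 2,3,6,7): 0⊕1⊕0⊕0 = 1
s4 (pos 4,5,6,7): 1⊕1⊕0⊕0 = 0
Syndrome s4…s1 = 010 → error at position 2.

010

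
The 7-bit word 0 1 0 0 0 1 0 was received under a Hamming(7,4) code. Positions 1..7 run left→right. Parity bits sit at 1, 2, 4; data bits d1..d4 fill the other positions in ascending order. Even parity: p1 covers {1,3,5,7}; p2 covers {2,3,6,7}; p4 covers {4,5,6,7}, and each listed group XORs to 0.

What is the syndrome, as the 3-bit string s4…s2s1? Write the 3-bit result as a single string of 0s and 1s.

100

s1 (pos 1,3,5,7): 0⊕0⊕0⊕0 = 0
s2 (pos 2,3,6,7): 1⊕0⊕1⊕0 = 0
s4 (pos 4,5,6,7): 0⊕0⊕1⊕0 = 1
Syndrome s4…s1 = 100 → error at position 4.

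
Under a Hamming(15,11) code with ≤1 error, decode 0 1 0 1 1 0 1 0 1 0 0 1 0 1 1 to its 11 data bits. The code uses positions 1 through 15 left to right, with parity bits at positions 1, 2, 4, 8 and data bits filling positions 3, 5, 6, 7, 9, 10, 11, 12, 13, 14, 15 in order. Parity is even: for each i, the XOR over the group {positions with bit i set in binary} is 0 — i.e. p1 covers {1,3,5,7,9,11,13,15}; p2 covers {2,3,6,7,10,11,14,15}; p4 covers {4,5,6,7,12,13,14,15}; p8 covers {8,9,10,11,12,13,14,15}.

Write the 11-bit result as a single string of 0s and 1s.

01011001011

s1 (pos 1,3,5,7,9,11,13,15): 0⊕0⊕1⊕1⊕1⊕0⊕0⊕1 = 0
s2 (pos 2,3,6,7,10,11,14,15): 1⊕0⊕0⊕1⊕0⊕0⊕1⊕1 = 0
s4 (pos 4,5,6,7,12,13,14,15): 1⊕1⊕0⊕1⊕1⊕0⊕1⊕1 = 0
s8 (pos 8,9,10,11,12,13,14,15): 0⊕1⊕0⊕0⊕1⊕0⊕1⊕1 = 0
Syndrome s8…s1 = 0000 → no error.
Read data bits from positions 3,5,6,7,9,10,11,12,13,14,15: 01011001011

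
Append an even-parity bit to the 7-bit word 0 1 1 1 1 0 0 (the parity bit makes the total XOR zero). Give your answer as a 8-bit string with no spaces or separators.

01111000

XOR of the 7 data bits: 0⊕1⊕1⊕1⊕1⊕0⊕0 = 0
Parity bit = 0 (so all 8 bits XOR to 0).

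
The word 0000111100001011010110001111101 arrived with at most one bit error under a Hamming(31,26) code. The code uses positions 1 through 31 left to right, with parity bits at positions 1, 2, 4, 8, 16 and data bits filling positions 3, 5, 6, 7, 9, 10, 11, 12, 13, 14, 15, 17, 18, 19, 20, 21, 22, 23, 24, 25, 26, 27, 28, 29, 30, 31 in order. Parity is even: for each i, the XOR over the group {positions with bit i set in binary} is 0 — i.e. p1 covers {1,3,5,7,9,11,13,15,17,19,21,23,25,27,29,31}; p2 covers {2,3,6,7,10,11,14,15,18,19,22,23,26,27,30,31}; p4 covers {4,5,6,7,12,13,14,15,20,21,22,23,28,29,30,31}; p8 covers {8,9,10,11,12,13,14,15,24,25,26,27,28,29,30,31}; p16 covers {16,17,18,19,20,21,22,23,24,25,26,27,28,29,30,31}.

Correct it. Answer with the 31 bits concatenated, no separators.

s1 (pos 1,3,5,7,9,11,13,15,17,19,21,23,25,27,29,31): 0⊕0⊕1⊕1⊕0⊕0⊕1⊕1⊕0⊕0⊕1⊕0⊕1⊕1⊕1⊕1 = 1
s2 (pos 2,3,6,7,10,11,14,15,18,19,22,23,26,27,30,31): 0⊕0⊕1⊕1⊕0⊕0⊕0⊕1⊕1⊕0⊕0⊕0⊕1⊕1⊕0⊕1 = 1
s4 (pos 4,5,6,7,12,13,14,15,20,21,22,23,28,29,30,31): 0⊕1⊕1⊕1⊕0⊕1⊕0⊕1⊕1⊕1⊕0⊕0⊕1⊕1⊕0⊕1 = 0
s8 (pos 8,9,10,11,12,13,14,15,24,25,26,27,28,29,30,31): 1⊕0⊕0⊕0⊕0⊕1⊕0⊕1⊕0⊕1⊕1⊕1⊕1⊕1⊕0⊕1 = 1
s16 (pos 16,17,18,19,20,21,22,23,24,25,26,27,28,29,30,31): 1⊕0⊕1⊕0⊕1⊕1⊕0⊕0⊕0⊕1⊕1⊕1⊕1⊕1⊕0⊕1 = 0
Syndrome s16…s1 = 01011 → error at position 11.
Flip position 11: 0000111100001011010110001111101 → 0000111100101011010110001111101

0000111100101011010110001111101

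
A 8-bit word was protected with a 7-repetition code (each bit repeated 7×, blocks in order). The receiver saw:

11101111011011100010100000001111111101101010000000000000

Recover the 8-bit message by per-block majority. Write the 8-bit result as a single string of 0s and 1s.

Block 1 (1110111): 6 ones → 1
Block 2 (1011011): 5 ones → 1
Block 3 (1000101): 3 ones → 0
Block 4 (0000000): 0 ones → 0
Block 5 (1111111): 7 ones → 1
Block 6 (1011010): 4 ones → 1
Block 7 (1000000): 1 one → 0
Block 8 (0000000): 0 ones → 0

11001100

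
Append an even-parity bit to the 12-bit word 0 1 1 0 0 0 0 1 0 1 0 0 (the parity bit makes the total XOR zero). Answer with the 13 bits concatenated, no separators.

XOR of the 12 data bits: 0⊕1⊕1⊕0⊕0⊕0⊕0⊕1⊕0⊕1⊕0⊕0 = 0
Parity bit = 0 (so all 13 bits XOR to 0).

0110000101000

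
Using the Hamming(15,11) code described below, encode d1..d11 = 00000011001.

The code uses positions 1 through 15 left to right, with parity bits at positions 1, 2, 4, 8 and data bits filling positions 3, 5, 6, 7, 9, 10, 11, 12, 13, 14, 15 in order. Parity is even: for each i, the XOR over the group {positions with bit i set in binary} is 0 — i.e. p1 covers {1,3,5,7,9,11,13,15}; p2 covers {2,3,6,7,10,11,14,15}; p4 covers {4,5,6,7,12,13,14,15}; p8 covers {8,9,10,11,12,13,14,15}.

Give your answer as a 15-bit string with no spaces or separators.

Place data at non-parity positions: p1 p2 0 p4 0 0 0 p8 0 0 1 1 0 0 1
p1 (pos 1,3,5,7,9,11,13,15): XOR of data positions = 0⊕0⊕0⊕0⊕1⊕0⊕1 = 0
p2 (pos 2,3,6,7,10,11,14,15): XOR of data positions = 0⊕0⊕0⊕0⊕1⊕0⊕1 = 0
p4 (pos 4,5,6,7,12,13,14,15): XOR of data positions = 0⊕0⊕0⊕1⊕0⊕0⊕1 = 0
p8 (pos 8,9,10,11,12,13,14,15): XOR of data positions = 0⊕0⊕1⊕1⊕0⊕0⊕1 = 1
Codeword: 000000010011001

000000010011001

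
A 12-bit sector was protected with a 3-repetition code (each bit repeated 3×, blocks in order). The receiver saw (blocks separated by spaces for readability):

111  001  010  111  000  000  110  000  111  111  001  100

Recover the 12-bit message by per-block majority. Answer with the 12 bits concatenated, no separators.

100100101100

Block 1 (111): 3 ones → 1
Block 2 (001): 1 one → 0
Block 3 (010): 1 one → 0
Block 4 (111): 3 ones → 1
Block 5 (000): 0 ones → 0
Block 6 (000): 0 ones → 0
Block 7 (110): 2 ones → 1
Block 8 (000): 0 ones → 0
Block 9 (111): 3 ones → 1
Block 10 (111): 3 ones → 1
Block 11 (001): 1 one → 0
Block 12 (100): 1 one → 0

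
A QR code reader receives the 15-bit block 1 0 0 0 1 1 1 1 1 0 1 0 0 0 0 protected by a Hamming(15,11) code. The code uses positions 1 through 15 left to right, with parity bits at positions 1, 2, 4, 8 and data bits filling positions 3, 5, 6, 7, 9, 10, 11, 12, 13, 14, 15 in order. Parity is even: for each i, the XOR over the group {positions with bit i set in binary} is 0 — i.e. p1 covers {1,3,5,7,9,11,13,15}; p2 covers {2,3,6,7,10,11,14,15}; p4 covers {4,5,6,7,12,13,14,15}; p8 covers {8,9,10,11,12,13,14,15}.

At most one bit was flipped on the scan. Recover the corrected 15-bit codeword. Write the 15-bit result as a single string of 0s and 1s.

s1 (pos 1,3,5,7,9,11,13,15): 1⊕0⊕1⊕1⊕1⊕1⊕0⊕0 = 1
s2 (pos 2,3,6,7,10,11,14,15): 0⊕0⊕1⊕1⊕0⊕1⊕0⊕0 = 1
s4 (pos 4,5,6,7,12,13,14,15): 0⊕1⊕1⊕1⊕0⊕0⊕0⊕0 = 1
s8 (pos 8,9,10,11,12,13,14,15): 1⊕1⊕0⊕1⊕0⊕0⊕0⊕0 = 1
Syndrome s8…s1 = 1111 → error at position 15.
Flip position 15: 100011111010000 → 100011111010001

100011111010001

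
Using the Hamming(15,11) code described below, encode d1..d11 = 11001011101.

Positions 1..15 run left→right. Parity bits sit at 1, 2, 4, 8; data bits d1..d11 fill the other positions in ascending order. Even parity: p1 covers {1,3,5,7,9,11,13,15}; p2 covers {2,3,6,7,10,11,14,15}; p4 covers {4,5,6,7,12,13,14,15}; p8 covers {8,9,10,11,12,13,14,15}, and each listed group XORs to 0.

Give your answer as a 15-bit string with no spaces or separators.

Place data at non-parity positions: p1 p2 1 p4 1 0 0 p8 1 0 1 1 1 0 1
p1 (pos 1,3,5,7,9,11,13,15): XOR of data positions = 1⊕1⊕0⊕1⊕1⊕1⊕1 = 0
p2 (pos 2,3,6,7,10,11,14,15): XOR of data positions = 1⊕0⊕0⊕0⊕1⊕0⊕1 = 1
p4 (pos 4,5,6,7,12,13,14,15): XOR of data positions = 1⊕0⊕0⊕1⊕1⊕0⊕1 = 0
p8 (pos 8,9,10,11,12,13,14,15): XOR of data positions = 1⊕0⊕1⊕1⊕1⊕0⊕1 = 1
Codeword: 011010011011101

011010011011101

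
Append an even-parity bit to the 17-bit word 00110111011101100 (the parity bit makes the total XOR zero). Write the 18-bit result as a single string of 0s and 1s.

XOR of the 17 data bits: 0⊕0⊕1⊕1⊕0⊕1⊕1⊕1⊕0⊕1⊕1⊕1⊕0⊕1⊕1⊕0⊕0 = 0
Parity bit = 0 (so all 18 bits XOR to 0).

001101110111011000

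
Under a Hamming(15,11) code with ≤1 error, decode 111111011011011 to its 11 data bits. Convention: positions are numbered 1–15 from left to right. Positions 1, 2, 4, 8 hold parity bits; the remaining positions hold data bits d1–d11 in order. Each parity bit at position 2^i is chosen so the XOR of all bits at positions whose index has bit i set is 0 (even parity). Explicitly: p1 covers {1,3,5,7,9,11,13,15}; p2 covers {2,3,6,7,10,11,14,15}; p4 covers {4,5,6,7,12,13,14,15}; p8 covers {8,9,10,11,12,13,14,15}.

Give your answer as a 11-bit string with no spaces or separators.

11101011011

s1 (pos 1,3,5,7,9,11,13,15): 1⊕1⊕1⊕0⊕1⊕1⊕0⊕1 = 0
s2 (pos 2,3,6,7,10,11,14,15): 1⊕1⊕1⊕0⊕0⊕1⊕1⊕1 = 0
s4 (pos 4,5,6,7,12,13,14,15): 1⊕1⊕1⊕0⊕1⊕0⊕1⊕1 = 0
s8 (pos 8,9,10,11,12,13,14,15): 1⊕1⊕0⊕1⊕1⊕0⊕1⊕1 = 0
Syndrome s8…s1 = 0000 → no error.
Read data bits from positions 3,5,6,7,9,10,11,12,13,14,15: 11101011011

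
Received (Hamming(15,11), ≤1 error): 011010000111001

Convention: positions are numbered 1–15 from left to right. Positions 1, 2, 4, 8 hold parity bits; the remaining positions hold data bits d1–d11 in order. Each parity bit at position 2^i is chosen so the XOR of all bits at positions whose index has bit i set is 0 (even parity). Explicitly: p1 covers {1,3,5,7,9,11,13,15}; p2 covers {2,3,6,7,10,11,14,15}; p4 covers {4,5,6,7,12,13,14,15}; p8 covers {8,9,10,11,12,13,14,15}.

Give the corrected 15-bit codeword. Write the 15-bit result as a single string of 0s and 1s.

011011000111001

s1 (pos 1,3,5,7,9,11,13,15): 0⊕1⊕1⊕0⊕0⊕1⊕0⊕1 = 0
s2 (pos 2,3,6,7,10,11,14,15): 1⊕1⊕0⊕0⊕1⊕1⊕0⊕1 = 1
s4 (pos 4,5,6,7,12,13,14,15): 0⊕1⊕0⊕0⊕1⊕0⊕0⊕1 = 1
s8 (pos 8,9,10,11,12,13,14,15): 0⊕0⊕1⊕1⊕1⊕0⊕0⊕1 = 0
Syndrome s8…s1 = 0110 → error at position 6.
Flip position 6: 011010000111001 → 011011000111001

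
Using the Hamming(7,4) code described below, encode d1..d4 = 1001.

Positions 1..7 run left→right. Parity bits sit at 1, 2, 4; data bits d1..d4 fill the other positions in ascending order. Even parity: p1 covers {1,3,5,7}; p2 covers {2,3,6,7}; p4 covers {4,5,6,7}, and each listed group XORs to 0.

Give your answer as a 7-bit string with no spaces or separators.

0011001

Place data at non-parity positions: p1 p2 1 p4 0 0 1
p1 (pos 1,3,5,7): XOR of data positions = 1⊕0⊕1 = 0
p2 (pos 2,3,6,7): XOR of data positions = 1⊕0⊕1 = 0
p4 (pos 4,5,6,7): XOR of data positions = 0⊕0⊕1 = 1
Codeword: 0011001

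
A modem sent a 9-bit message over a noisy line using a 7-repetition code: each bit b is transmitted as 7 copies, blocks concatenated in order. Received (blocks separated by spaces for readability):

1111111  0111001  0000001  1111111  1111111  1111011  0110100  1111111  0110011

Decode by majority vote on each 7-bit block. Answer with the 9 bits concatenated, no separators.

110111011

Block 1 (1111111): 7 ones → 1
Block 2 (0111001): 4 ones → 1
Block 3 (0000001): 1 one → 0
Block 4 (1111111): 7 ones → 1
Block 5 (1111111): 7 ones → 1
Block 6 (1111011): 6 ones → 1
Block 7 (0110100): 3 ones → 0
Block 8 (1111111): 7 ones → 1
Block 9 (0110011): 4 ones → 1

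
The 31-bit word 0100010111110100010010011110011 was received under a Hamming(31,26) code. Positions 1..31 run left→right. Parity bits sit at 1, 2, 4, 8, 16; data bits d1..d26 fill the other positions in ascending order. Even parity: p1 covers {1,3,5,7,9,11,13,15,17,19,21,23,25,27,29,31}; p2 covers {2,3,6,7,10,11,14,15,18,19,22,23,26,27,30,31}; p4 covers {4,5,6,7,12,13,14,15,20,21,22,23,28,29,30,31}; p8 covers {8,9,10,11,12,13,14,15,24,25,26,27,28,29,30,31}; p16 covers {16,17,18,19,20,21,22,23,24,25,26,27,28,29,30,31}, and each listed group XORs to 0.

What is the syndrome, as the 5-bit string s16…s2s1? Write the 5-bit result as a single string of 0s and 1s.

s1 (pos 1,3,5,7,9,11,13,15,17,19,21,23,25,27,29,31): 0⊕0⊕0⊕0⊕1⊕1⊕0⊕0⊕0⊕0⊕1⊕0⊕1⊕1⊕0⊕1 = 0
s2 (pos 2,3,6,7,10,11,14,15,18,19,22,23,26,27,30,31): 1⊕0⊕1⊕0⊕1⊕1⊕1⊕0⊕1⊕0⊕0⊕0⊕1⊕1⊕1⊕1 = 0
s4 (pos 4,5,6,7,12,13,14,15,20,21,22,23,28,29,30,31): 0⊕0⊕1⊕0⊕1⊕0⊕1⊕0⊕0⊕1⊕0⊕0⊕0⊕0⊕1⊕1 = 0
s8 (pos 8,9,10,11,12,13,14,15,24,25,26,27,28,29,30,31): 1⊕1⊕1⊕1⊕1⊕0⊕1⊕0⊕1⊕1⊕1⊕1⊕0⊕0⊕1⊕1 = 0
s16 (pos 16,17,18,19,20,21,22,23,24,25,26,27,28,29,30,31): 0⊕0⊕1⊕0⊕0⊕1⊕0⊕0⊕1⊕1⊕1⊕1⊕0⊕0⊕1⊕1 = 0
Syndrome s16…s1 = 00000 → no error.

00000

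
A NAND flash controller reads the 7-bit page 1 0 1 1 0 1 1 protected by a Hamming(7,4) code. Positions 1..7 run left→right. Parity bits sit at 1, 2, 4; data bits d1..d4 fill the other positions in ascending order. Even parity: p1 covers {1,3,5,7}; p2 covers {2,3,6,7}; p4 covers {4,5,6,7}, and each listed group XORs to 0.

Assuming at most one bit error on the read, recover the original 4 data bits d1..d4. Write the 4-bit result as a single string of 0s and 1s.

s1 (pos 1,3,5,7): 1⊕1⊕0⊕1 = 1
s2 (pos 2,3,6,7): 0⊕1⊕1⊕1 = 1
s4 (pos 4,5,6,7): 1⊕0⊕1⊕1 = 1
Syndrome s4…s1 = 111 → error at position 7.
Flip position 7: 1011011 → 1011010
Read data bits from positions 3,5,6,7: 1010

1010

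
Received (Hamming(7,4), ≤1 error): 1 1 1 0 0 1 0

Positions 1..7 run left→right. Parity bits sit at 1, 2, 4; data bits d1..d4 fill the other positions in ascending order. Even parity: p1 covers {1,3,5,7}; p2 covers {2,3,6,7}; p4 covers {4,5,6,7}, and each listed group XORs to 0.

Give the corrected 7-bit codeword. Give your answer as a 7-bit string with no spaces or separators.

s1 (pos 1,3,5,7): 1⊕1⊕0⊕0 = 0
s2 (pos 2,3,6,7): 1⊕1⊕1⊕0 = 1
s4 (pos 4,5,6,7): 0⊕0⊕1⊕0 = 1
Syndrome s4…s1 = 110 → error at position 6.
Flip position 6: 1110010 → 1110000

1110000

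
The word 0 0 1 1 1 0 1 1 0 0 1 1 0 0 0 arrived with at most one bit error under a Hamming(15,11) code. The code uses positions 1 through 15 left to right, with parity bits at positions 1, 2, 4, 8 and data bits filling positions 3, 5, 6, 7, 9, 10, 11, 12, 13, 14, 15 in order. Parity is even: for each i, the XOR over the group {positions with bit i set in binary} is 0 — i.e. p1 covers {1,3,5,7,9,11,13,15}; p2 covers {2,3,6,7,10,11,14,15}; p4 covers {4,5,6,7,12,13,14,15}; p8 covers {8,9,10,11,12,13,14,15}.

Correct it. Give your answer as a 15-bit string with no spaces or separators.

s1 (pos 1,3,5,7,9,11,13,15): 0⊕1⊕1⊕1⊕0⊕1⊕0⊕0 = 0
s2 (pos 2,3,6,7,10,11,14,15): 0⊕1⊕0⊕1⊕0⊕1⊕0⊕0 = 1
s4 (pos 4,5,6,7,12,13,14,15): 1⊕1⊕0⊕1⊕1⊕0⊕0⊕0 = 0
s8 (pos 8,9,10,11,12,13,14,15): 1⊕0⊕0⊕1⊕1⊕0⊕0⊕0 = 1
Syndrome s8…s1 = 1010 → error at position 10.
Flip position 10: 001110110011000 → 001110110111000

001110110111000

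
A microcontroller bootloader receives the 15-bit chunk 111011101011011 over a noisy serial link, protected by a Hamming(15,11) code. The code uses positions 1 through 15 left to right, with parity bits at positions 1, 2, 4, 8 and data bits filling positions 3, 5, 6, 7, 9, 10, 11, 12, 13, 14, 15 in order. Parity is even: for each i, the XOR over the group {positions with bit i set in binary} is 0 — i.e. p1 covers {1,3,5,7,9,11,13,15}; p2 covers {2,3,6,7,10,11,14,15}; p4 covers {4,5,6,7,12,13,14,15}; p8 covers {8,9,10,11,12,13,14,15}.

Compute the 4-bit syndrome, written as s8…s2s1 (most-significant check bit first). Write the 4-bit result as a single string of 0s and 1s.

1011

s1 (pos 1,3,5,7,9,11,13,15): 1⊕1⊕1⊕1⊕1⊕1⊕0⊕1 = 1
s2 (pos 2,3,6,7,10,11,14,15): 1⊕1⊕1⊕1⊕0⊕1⊕1⊕1 = 1
s4 (pos 4,5,6,7,12,13,14,15): 0⊕1⊕1⊕1⊕1⊕0⊕1⊕1 = 0
s8 (pos 8,9,10,11,12,13,14,15): 0⊕1⊕0⊕1⊕1⊕0⊕1⊕1 = 1
Syndrome s8…s1 = 1011 → error at position 11.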